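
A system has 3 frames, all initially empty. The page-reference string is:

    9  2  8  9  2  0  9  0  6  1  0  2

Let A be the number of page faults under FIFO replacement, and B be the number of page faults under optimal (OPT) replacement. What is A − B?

3

Under FIFO: F F F . . F F . F F F F → 9 faults.
Under OPT: F F F . . F . . F F . . → 6 faults.
A − B = 9 − 6 = 3.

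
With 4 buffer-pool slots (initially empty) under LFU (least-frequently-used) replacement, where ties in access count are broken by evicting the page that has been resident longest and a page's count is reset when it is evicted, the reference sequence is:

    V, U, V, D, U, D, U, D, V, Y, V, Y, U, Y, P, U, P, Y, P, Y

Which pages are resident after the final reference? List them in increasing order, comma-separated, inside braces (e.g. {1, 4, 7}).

{P, U, V, Y}

V -> miss, frames {V}
U -> miss, frames {V,U}
V -> hit
D -> miss, frames {V,U,D}
U -> hit
D -> hit
U -> hit
D -> hit
V -> hit
Y -> miss, frames {V,U,D,Y}
V -> hit
Y -> hit
U -> hit
Y -> hit
P -> miss, evict D, frames {V,U,Y,P}
U -> hit
P -> hit
Y -> hit
P -> hit
Y -> hit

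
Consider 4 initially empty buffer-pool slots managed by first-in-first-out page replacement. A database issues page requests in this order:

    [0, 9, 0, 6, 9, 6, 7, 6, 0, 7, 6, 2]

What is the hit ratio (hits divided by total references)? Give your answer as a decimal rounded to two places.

0 -> fault, frames [0]
9 -> fault, frames [0, 9]
0 -> hit
6 -> fault, frames [0, 9, 6]
9 -> hit
6 -> hit
7 -> fault, frames [0, 9, 6, 7]
6 -> hit
0 -> hit
7 -> hit
6 -> hit
2 -> fault, evict 0, frames [9, 6, 7, 2]
Hits: 7 of 12 references → 7/12 = 0.5833.

0.58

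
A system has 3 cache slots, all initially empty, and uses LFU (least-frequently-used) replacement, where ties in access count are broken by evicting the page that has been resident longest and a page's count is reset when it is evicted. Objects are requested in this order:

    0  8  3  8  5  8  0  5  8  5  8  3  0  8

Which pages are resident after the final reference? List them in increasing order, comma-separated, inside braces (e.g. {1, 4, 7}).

0 -> miss, frames {0}
8 -> miss, frames {0,8}
3 -> miss, frames {0,8,3}
8 -> hit
5 -> miss, evict 0, frames {8,3,5}
8 -> hit
0 -> miss, evict 3, frames {8,5,0}
5 -> hit
8 -> hit
5 -> hit
8 -> hit
3 -> miss, evict 0, frames {8,5,3}
0 -> miss, evict 3, frames {8,5,0}
8 -> hit

{0, 5, 8}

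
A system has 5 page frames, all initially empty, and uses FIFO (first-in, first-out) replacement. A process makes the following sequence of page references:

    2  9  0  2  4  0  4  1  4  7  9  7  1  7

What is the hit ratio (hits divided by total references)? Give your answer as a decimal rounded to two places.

2: fault, frames {2}
9: fault, frames {2,9}
0: fault, frames {2,9,0}
2: hit
4: fault, frames {2,9,0,4}
0: hit
4: hit
1: fault, frames {2,9,0,4,1}
4: hit
7: fault, evict 2, frames {9,0,4,1,7}
9: hit
7: hit
1: hit
7: hit
Hits: 8 of 14 references → 8/14 = 0.5714.

0.57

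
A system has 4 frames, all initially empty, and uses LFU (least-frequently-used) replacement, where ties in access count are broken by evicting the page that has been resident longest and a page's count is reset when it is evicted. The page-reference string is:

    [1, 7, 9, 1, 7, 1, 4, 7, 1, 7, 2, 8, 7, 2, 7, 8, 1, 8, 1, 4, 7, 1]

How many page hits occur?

15

1 → miss, frames [1]
7 → miss, frames [1, 7]
9 → miss, frames [1, 7, 9]
1 → hit
7 → hit
1 → hit
4 → miss, frames [1, 7, 9, 4]
7 → hit
1 → hit
7 → hit
2 → miss, evict 9, frames [1, 7, 4, 2]
8 → miss, evict 4, frames [1, 7, 2, 8]
7 → hit
2 → hit
7 → hit
8 → hit
1 → hit
8 → hit
1 → hit
4 → miss, evict 2, frames [1, 7, 8, 4]
7 → hit
1 → hit
Hits: 15.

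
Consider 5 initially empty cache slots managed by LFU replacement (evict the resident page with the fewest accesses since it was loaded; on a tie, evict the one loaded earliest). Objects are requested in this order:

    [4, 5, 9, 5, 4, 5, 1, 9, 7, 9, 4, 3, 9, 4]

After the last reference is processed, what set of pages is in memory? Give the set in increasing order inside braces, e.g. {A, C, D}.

{3, 4, 5, 7, 9}

4: miss, frames {4}
5: miss, frames {4,5}
9: miss, frames {4,5,9}
5: hit
4: hit
5: hit
1: miss, frames {4,5,9,1}
9: hit
7: miss, frames {4,5,9,1,7}
9: hit
4: hit
3: miss, evict 1, frames {4,5,9,7,3}
9: hit
4: hit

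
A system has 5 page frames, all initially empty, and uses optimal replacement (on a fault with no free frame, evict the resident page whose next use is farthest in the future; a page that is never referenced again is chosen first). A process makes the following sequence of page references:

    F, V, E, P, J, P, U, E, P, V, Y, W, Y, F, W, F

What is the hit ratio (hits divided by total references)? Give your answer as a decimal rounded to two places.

0.50

F: miss, frames [F]
V: miss, frames [F, V]
E: miss, frames [F, V, E]
P: miss, frames [F, V, E, P]
J: miss, frames [F, V, E, P, J]
P: hit
U: miss, evict J, frames [F, V, E, P, U]
E: hit
P: hit
V: hit
Y: miss, evict U, frames [F, V, E, P, Y]
W: miss, evict P, frames [F, V, E, Y, W]
Y: hit
F: hit
W: hit
F: hit
Hits: 8 of 16 references → 8/16 = 0.5000.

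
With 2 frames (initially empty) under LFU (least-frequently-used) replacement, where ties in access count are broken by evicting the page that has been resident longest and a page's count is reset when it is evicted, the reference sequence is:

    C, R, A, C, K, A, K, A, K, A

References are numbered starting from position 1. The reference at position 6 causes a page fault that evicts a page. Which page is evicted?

pos 1: C -> miss, frames [C]
pos 2: R -> miss, frames [C, R]
pos 3: A -> miss, evict C, frames [R, A]
pos 4: C -> miss, evict R, frames [A, C]
pos 5: K -> miss, evict A, frames [C, K]
pos 6: A -> miss, evict C, frames [K, A]
At position 6, page C is evicted.

C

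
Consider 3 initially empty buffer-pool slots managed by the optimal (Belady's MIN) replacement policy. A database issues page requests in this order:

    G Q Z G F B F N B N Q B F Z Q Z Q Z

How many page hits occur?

G: fault, frames {G}
Q: fault, frames {G,Q}
Z: fault, frames {G,Q,Z}
G: hit
F: fault, evict G, frames {Q,Z,F}
B: fault, evict Z, frames {Q,F,B}
F: hit
N: fault, evict F, frames {Q,B,N}
B: hit
N: hit
Q: hit
B: hit
F: fault, evict N, frames {Q,B,F}
Z: fault, evict F, frames {Q,B,Z}
Q: hit
Z: hit
Q: hit
Z: hit
Hits: 10.

10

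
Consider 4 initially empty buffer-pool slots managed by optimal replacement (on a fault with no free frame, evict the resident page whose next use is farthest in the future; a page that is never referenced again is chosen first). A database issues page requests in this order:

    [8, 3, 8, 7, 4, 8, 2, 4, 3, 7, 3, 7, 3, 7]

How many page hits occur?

8 -> miss, frames (8)
3 -> miss, frames (8 3)
8 -> hit
7 -> miss, frames (8 3 7)
4 -> miss, frames (8 3 7 4)
8 -> hit
2 -> miss, evict 8, frames (3 7 4 2)
4 -> hit
3 -> hit
7 -> hit
3 -> hit
7 -> hit
3 -> hit
7 -> hit
Hits: 9.

9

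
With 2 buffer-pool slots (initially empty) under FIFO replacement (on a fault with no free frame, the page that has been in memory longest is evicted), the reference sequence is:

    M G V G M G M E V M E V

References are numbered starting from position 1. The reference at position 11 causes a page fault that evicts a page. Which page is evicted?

V

pos 1: M -> miss, frames {M}
pos 2: G -> miss, frames {M,G}
pos 3: V -> miss, evict M, frames {G,V}
pos 4: G -> hit
pos 5: M -> miss, evict G, frames {V,M}
pos 6: G -> miss, evict V, frames {M,G}
pos 7: M -> hit
pos 8: E -> miss, evict M, frames {G,E}
pos 9: V -> miss, evict G, frames {E,V}
pos 10: M -> miss, evict E, frames {V,M}
pos 11: E -> miss, evict V, frames {M,E}
At position 11, page V is evicted.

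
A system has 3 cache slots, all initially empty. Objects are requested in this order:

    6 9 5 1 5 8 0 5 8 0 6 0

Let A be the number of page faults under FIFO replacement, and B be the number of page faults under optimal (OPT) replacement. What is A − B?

Under FIFO: F F F F . F F F . . F . → 8 faults.
Under OPT: F F F F . F F . . . F . → 7 faults.
A − B = 8 − 7 = 1.

1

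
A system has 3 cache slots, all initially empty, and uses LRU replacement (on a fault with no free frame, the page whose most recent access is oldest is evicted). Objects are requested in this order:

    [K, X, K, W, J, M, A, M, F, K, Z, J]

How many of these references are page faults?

K -> fault, frames {K}
X -> fault, frames {K,X}
K -> hit
W -> fault, frames {X,K,W}
J -> fault, evict X, frames {K,W,J}
M -> fault, evict K, frames {W,J,M}
A -> fault, evict W, frames {J,M,A}
M -> hit
F -> fault, evict J, frames {A,M,F}
K -> fault, evict A, frames {M,F,K}
Z -> fault, evict M, frames {F,K,Z}
J -> fault, evict F, frames {K,Z,J}
Page faults: 10.

10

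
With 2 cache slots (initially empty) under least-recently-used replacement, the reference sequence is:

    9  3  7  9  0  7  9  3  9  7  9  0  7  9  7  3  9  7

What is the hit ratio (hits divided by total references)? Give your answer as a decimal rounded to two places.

9 -> miss, frames (9)
3 -> miss, frames (9 3)
7 -> miss, evict 9, frames (3 7)
9 -> miss, evict 3, frames (7 9)
0 -> miss, evict 7, frames (9 0)
7 -> miss, evict 9, frames (0 7)
9 -> miss, evict 0, frames (7 9)
3 -> miss, evict 7, frames (9 3)
9 -> hit
7 -> miss, evict 3, frames (9 7)
9 -> hit
0 -> miss, evict 7, frames (9 0)
7 -> miss, evict 9, frames (0 7)
9 -> miss, evict 0, frames (7 9)
7 -> hit
3 -> miss, evict 9, frames (7 3)
9 -> miss, evict 7, frames (3 9)
7 -> miss, evict 3, frames (9 7)
Hits: 3 of 18 references → 3/18 = 0.1667.

0.17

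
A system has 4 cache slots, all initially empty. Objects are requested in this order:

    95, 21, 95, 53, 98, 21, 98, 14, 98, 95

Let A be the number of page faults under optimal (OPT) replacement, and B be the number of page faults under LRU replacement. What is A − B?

Under OPT: F F . F F . . F . . → 5 faults.
Under LRU: F F . F F . . F . F → 6 faults.
A − B = 5 − 6 = -1.

-1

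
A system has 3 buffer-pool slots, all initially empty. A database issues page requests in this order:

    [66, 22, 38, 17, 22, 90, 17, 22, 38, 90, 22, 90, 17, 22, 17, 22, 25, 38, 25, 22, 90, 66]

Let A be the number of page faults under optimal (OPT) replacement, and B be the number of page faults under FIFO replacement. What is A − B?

Under OPT: F F F F . F . . F . . . F . . . F . . . F F → 10 faults.
Under FIFO: F F F F . F . F F . . . F . . . F . . F F F → 12 faults.
A − B = 10 − 12 = -2.

-2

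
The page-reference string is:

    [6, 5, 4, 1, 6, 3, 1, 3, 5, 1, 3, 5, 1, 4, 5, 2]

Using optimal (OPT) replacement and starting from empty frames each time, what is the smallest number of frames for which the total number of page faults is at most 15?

f=1: 16 faults
f=2: 10 faults
f=3: 7 faults
f=4: 6 faults
f=5: 6 faults
f=6: 6 faults
Smallest f with faults ≤ 15 is 2.

2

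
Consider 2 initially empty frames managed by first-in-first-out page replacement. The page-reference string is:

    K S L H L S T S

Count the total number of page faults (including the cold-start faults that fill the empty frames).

K → miss, frames (K)
S → miss, frames (K S)
L → miss, evict K, frames (S L)
H → miss, evict S, frames (L H)
L → hit
S → miss, evict L, frames (H S)
T → miss, evict H, frames (S T)
S → hit
Page faults: 6.

6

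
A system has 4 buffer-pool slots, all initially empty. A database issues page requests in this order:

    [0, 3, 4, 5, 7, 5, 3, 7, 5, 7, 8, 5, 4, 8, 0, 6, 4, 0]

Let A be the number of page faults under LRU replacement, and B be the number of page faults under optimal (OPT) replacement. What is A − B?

Under LRU: F F F F F . . . . . F . F . F F . . → 9 faults.
Under OPT: F F F F F . . . . . F . . . F F . . → 8 faults.
A − B = 9 − 8 = 1.

1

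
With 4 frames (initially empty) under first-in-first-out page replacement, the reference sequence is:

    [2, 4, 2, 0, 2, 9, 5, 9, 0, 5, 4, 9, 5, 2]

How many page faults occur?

6

2 -> miss, frames {2}
4 -> miss, frames {2,4}
2 -> hit
0 -> miss, frames {2,4,0}
2 -> hit
9 -> miss, frames {2,4,0,9}
5 -> miss, evict 2, frames {4,0,9,5}
9 -> hit
0 -> hit
5 -> hit
4 -> hit
9 -> hit
5 -> hit
2 -> miss, evict 4, frames {0,9,5,2}
Page faults: 6.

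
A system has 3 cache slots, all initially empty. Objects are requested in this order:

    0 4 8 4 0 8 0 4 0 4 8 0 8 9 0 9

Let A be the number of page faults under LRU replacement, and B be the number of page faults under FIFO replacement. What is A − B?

Under LRU: F F F . . . . . . . . . . F . . → 4 faults.
Under FIFO: F F F . . . . . . . . . . F F . → 5 faults.
A − B = 4 − 5 = -1.

-1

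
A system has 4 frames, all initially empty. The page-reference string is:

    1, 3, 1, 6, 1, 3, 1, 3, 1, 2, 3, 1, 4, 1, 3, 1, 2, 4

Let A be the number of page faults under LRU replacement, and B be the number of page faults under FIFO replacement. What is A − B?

-2

Under LRU: F F . F . . . . . F . . F . . . . . → 5 faults.
Under FIFO: F F . F . . . . . F . . F F F . . . → 7 faults.
A − B = 5 − 7 = -2.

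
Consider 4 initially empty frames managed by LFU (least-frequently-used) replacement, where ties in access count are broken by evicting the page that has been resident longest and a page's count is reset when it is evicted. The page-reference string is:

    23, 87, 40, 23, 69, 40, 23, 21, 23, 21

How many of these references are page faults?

23: miss, frames (23)
87: miss, frames (23 87)
40: miss, frames (23 87 40)
23: hit
69: miss, frames (23 87 40 69)
40: hit
23: hit
21: miss, evict 87, frames (23 40 69 21)
23: hit
21: hit
Page faults: 5.

5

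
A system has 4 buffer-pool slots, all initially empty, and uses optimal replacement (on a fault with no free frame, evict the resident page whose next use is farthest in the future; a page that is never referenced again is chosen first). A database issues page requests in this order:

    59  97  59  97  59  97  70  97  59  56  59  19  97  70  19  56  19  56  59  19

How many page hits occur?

59 → fault, frames [59]
97 → fault, frames [59, 97]
59 → hit
97 → hit
59 → hit
97 → hit
70 → fault, frames [59, 97, 70]
97 → hit
59 → hit
56 → fault, frames [59, 97, 70, 56]
59 → hit
19 → fault, evict 59, frames [97, 70, 56, 19]
97 → hit
70 → hit
19 → hit
56 → hit
19 → hit
56 → hit
59 → fault, evict 56, frames [97, 70, 19, 59]
19 → hit
Hits: 14.

14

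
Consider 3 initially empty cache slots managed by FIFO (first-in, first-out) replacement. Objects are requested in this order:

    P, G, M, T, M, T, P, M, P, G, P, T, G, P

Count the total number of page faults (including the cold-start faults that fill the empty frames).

P → fault, frames [P]
G → fault, frames [P, G]
M → fault, frames [P, G, M]
T → fault, evict P, frames [G, M, T]
M → hit
T → hit
P → fault, evict G, frames [M, T, P]
M → hit
P → hit
G → fault, evict M, frames [T, P, G]
P → hit
T → hit
G → hit
P → hit
Page faults: 6.

6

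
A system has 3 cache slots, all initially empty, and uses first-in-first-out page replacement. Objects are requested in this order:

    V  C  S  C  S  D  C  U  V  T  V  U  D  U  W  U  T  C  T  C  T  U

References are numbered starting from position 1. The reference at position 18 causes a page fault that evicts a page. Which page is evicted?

U

pos 1: V → fault, frames {V}
pos 2: C → fault, frames {V,C}
pos 3: S → fault, frames {V,C,S}
pos 4: C → hit
pos 5: S → hit
pos 6: D → fault, evict V, frames {C,S,D}
pos 7: C → hit
pos 8: U → fault, evict C, frames {S,D,U}
pos 9: V → fault, evict S, frames {D,U,V}
pos 10: T → fault, evict D, frames {U,V,T}
pos 11: V → hit
pos 12: U → hit
pos 13: D → fault, evict U, frames {V,T,D}
pos 14: U → fault, evict V, frames {T,D,U}
pos 15: W → fault, evict T, frames {D,U,W}
pos 16: U → hit
pos 17: T → fault, evict D, frames {U,W,T}
pos 18: C → fault, evict U, frames {W,T,C}
At position 18, page U is evicted.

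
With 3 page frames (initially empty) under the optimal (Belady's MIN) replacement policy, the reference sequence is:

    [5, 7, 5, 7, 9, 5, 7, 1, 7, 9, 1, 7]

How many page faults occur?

4

5 → miss, frames (5)
7 → miss, frames (5 7)
5 → hit
7 → hit
9 → miss, frames (5 7 9)
5 → hit
7 → hit
1 → miss, evict 5, frames (7 9 1)
7 → hit
9 → hit
1 → hit
7 → hit
Page faults: 4.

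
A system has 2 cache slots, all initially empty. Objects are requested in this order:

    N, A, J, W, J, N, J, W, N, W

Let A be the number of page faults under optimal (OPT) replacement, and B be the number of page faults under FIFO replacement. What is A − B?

Under OPT: F F F F . F . F . . → 6 faults.
Under FIFO: F F F F . F F F F . → 8 faults.
A − B = 6 − 8 = -2.

-2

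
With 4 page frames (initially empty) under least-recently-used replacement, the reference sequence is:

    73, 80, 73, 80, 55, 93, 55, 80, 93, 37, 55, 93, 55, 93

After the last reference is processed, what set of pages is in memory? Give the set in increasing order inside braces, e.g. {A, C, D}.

73 -> fault, frames {73}
80 -> fault, frames {73,80}
73 -> hit
80 -> hit
55 -> fault, frames {73,80,55}
93 -> fault, frames {73,80,55,93}
55 -> hit
80 -> hit
93 -> hit
37 -> fault, evict 73, frames {55,80,93,37}
55 -> hit
93 -> hit
55 -> hit
93 -> hit

{37, 55, 80, 93}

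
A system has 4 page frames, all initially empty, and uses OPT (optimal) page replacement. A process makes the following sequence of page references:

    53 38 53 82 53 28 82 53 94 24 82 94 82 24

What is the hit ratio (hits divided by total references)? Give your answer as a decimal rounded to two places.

53 → fault, frames [53]
38 → fault, frames [53, 38]
53 → hit
82 → fault, frames [53, 38, 82]
53 → hit
28 → fault, frames [53, 38, 82, 28]
82 → hit
53 → hit
94 → fault, evict 28, frames [53, 38, 82, 94]
24 → fault, evict 38, frames [53, 82, 94, 24]
82 → hit
94 → hit
82 → hit
24 → hit
Hits: 8 of 14 references → 8/14 = 0.5714.

0.57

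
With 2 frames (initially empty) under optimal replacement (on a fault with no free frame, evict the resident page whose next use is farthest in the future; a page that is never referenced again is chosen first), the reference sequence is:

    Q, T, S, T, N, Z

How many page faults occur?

Q -> miss, frames (Q)
T -> miss, frames (Q T)
S -> miss, evict Q, frames (T S)
T -> hit
N -> miss, evict S, frames (T N)
Z -> miss, evict N, frames (T Z)
Page faults: 5.

5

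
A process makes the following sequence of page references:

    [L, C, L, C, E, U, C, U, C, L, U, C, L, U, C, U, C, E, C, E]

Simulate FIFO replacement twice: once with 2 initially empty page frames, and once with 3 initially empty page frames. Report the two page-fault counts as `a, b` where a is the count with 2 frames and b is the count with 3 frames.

2 frames: F F . . F F F . . F F F F F F . . F . . → 12 faults.
3 frames: F F . . F F . . . F . F . . . . . F . . → 7 faults.
7 < 12: adding a frame reduced faults, as is typical.

12, 7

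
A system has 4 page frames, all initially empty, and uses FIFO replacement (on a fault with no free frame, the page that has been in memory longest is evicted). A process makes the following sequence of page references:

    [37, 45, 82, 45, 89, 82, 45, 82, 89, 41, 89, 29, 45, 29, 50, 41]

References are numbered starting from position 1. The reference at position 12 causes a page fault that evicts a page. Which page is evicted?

pos 1: 37 → miss, frames [37]
pos 2: 45 → miss, frames [37, 45]
pos 3: 82 → miss, frames [37, 45, 82]
pos 4: 45 → hit
pos 5: 89 → miss, frames [37, 45, 82, 89]
pos 6: 82 → hit
pos 7: 45 → hit
pos 8: 82 → hit
pos 9: 89 → hit
pos 10: 41 → miss, evict 37, frames [45, 82, 89, 41]
pos 11: 89 → hit
pos 12: 29 → miss, evict 45, frames [82, 89, 41, 29]
At position 12, page 45 is evicted.

45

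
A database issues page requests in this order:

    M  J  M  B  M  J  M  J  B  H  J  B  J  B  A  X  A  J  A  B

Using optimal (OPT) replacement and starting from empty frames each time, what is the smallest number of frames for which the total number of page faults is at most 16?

2

f=1: 20 faults
f=2: 11 faults
f=3: 7 faults
f=4: 6 faults
f=5: 6 faults
f=6: 6 faults
Smallest f with faults ≤ 16 is 2.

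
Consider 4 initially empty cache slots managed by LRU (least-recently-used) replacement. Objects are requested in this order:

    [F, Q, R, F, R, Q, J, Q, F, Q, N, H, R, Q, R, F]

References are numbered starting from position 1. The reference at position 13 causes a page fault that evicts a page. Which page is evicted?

pos 1: F -> fault, frames (F)
pos 2: Q -> fault, frames (F Q)
pos 3: R -> fault, frames (F Q R)
pos 4: F -> hit
pos 5: R -> hit
pos 6: Q -> hit
pos 7: J -> fault, frames (F R Q J)
pos 8: Q -> hit
pos 9: F -> hit
pos 10: Q -> hit
pos 11: N -> fault, evict R, frames (J F Q N)
pos 12: H -> fault, evict J, frames (F Q N H)
pos 13: R -> fault, evict F, frames (Q N H R)
At position 13, page F is evicted.

F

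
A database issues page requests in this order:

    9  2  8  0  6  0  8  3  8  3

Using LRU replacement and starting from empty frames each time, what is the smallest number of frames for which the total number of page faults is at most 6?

f=1: 10 faults
f=2: 7 faults
f=3: 6 faults
f=4: 6 faults
f=5: 6 faults
f=6: 6 faults
Smallest f with faults ≤ 6 is 3.

3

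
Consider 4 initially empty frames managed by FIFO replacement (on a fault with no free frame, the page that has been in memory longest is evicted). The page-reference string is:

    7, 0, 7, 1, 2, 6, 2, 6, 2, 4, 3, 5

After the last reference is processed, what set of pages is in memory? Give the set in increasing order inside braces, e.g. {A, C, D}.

7: fault, frames [7]
0: fault, frames [7, 0]
7: hit
1: fault, frames [7, 0, 1]
2: fault, frames [7, 0, 1, 2]
6: fault, evict 7, frames [0, 1, 2, 6]
2: hit
6: hit
2: hit
4: fault, evict 0, frames [1, 2, 6, 4]
3: fault, evict 1, frames [2, 6, 4, 3]
5: fault, evict 2, frames [6, 4, 3, 5]

{3, 4, 5, 6}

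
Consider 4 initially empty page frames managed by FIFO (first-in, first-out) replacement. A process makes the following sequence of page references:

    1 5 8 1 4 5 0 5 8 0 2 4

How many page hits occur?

1 → miss, frames (1)
5 → miss, frames (1 5)
8 → miss, frames (1 5 8)
1 → hit
4 → miss, frames (1 5 8 4)
5 → hit
0 → miss, evict 1, frames (5 8 4 0)
5 → hit
8 → hit
0 → hit
2 → miss, evict 5, frames (8 4 0 2)
4 → hit
Hits: 6.

6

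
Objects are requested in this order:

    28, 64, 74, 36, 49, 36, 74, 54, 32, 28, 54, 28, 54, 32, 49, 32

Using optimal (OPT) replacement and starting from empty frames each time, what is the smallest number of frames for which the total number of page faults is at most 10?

f=1: 16 faults
f=2: 11 faults
f=3: 9 faults
f=4: 7 faults
f=5: 7 faults
f=6: 7 faults
f=7: 7 faults
Smallest f with faults ≤ 10 is 3.

3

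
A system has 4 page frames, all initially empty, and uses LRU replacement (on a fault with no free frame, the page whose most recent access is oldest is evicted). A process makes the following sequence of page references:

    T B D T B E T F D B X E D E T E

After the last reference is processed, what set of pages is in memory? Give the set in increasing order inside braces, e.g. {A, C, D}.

{D, E, T, X}

T -> miss, frames [T]
B -> miss, frames [T, B]
D -> miss, frames [T, B, D]
T -> hit
B -> hit
E -> miss, frames [D, T, B, E]
T -> hit
F -> miss, evict D, frames [B, E, T, F]
D -> miss, evict B, frames [E, T, F, D]
B -> miss, evict E, frames [T, F, D, B]
X -> miss, evict T, frames [F, D, B, X]
E -> miss, evict F, frames [D, B, X, E]
D -> hit
E -> hit
T -> miss, evict B, frames [X, D, E, T]
E -> hit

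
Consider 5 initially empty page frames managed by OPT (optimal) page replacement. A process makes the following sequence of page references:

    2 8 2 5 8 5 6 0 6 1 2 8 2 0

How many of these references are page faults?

6

2 -> miss, frames {2}
8 -> miss, frames {2,8}
2 -> hit
5 -> miss, frames {2,8,5}
8 -> hit
5 -> hit
6 -> miss, frames {2,8,5,6}
0 -> miss, frames {2,8,5,6,0}
6 -> hit
1 -> miss, evict 6, frames {2,8,5,0,1}
2 -> hit
8 -> hit
2 -> hit
0 -> hit
Page faults: 6.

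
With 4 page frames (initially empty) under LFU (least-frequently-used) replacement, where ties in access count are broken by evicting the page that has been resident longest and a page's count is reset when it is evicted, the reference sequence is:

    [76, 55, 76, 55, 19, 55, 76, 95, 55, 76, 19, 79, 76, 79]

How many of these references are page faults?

5

76 → fault, frames {76}
55 → fault, frames {76,55}
76 → hit
55 → hit
19 → fault, frames {76,55,19}
55 → hit
76 → hit
95 → fault, frames {76,55,19,95}
55 → hit
76 → hit
19 → hit
79 → fault, evict 95, frames {76,55,19,79}
76 → hit
79 → hit
Page faults: 5.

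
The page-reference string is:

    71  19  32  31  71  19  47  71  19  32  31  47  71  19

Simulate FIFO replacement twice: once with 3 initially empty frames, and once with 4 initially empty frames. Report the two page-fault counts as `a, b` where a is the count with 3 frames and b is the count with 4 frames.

3 frames: F F F F F F F . . F F . F F → 11 faults.
4 frames: F F F F . . F F F F F F F F → 12 faults.
12 > 11: adding a frame increased faults — Belady's anomaly.

11, 12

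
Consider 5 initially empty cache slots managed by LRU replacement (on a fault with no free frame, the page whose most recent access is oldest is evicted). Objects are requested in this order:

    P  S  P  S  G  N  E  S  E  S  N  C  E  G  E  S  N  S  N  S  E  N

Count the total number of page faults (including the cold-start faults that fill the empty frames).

P: fault, frames [P]
S: fault, frames [P, S]
P: hit
S: hit
G: fault, frames [P, S, G]
N: fault, frames [P, S, G, N]
E: fault, frames [P, S, G, N, E]
S: hit
E: hit
S: hit
N: hit
C: fault, evict P, frames [G, E, S, N, C]
E: hit
G: hit
E: hit
S: hit
N: hit
S: hit
N: hit
S: hit
E: hit
N: hit
Page faults: 6.

6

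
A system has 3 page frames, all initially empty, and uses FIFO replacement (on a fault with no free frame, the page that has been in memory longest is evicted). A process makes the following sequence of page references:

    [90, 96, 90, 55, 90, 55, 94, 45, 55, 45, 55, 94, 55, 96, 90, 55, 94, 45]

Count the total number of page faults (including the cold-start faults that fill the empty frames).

10

90 → fault, frames [90]
96 → fault, frames [90, 96]
90 → hit
55 → fault, frames [90, 96, 55]
90 → hit
55 → hit
94 → fault, evict 90, frames [96, 55, 94]
45 → fault, evict 96, frames [55, 94, 45]
55 → hit
45 → hit
55 → hit
94 → hit
55 → hit
96 → fault, evict 55, frames [94, 45, 96]
90 → fault, evict 94, frames [45, 96, 90]
55 → fault, evict 45, frames [96, 90, 55]
94 → fault, evict 96, frames [90, 55, 94]
45 → fault, evict 90, frames [55, 94, 45]
Page faults: 10.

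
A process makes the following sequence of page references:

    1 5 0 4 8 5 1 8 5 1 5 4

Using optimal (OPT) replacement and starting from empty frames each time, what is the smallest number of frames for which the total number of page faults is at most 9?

f=1: 12 faults
f=2: 8 faults
f=3: 6 faults
f=4: 5 faults
f=5: 5 faults
Smallest f with faults ≤ 9 is 2.

2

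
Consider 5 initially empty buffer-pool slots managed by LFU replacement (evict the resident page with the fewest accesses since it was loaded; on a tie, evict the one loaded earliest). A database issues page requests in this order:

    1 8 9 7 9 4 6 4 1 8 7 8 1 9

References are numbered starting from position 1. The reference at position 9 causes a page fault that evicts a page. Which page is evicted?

8

pos 1: 1 → miss, frames [1]
pos 2: 8 → miss, frames [1, 8]
pos 3: 9 → miss, frames [1, 8, 9]
pos 4: 7 → miss, frames [1, 8, 9, 7]
pos 5: 9 → hit
pos 6: 4 → miss, frames [1, 8, 9, 7, 4]
pos 7: 6 → miss, evict 1, frames [8, 9, 7, 4, 6]
pos 8: 4 → hit
pos 9: 1 → miss, evict 8, frames [9, 7, 4, 6, 1]
At position 9, page 8 is evicted.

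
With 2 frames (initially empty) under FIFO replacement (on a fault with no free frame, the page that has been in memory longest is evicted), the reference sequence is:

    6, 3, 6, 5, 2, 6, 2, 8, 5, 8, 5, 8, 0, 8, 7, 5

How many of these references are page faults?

11

6 → miss, frames (6)
3 → miss, frames (6 3)
6 → hit
5 → miss, evict 6, frames (3 5)
2 → miss, evict 3, frames (5 2)
6 → miss, evict 5, frames (2 6)
2 → hit
8 → miss, evict 2, frames (6 8)
5 → miss, evict 6, frames (8 5)
8 → hit
5 → hit
8 → hit
0 → miss, evict 8, frames (5 0)
8 → miss, evict 5, frames (0 8)
7 → miss, evict 0, frames (8 7)
5 → miss, evict 8, frames (7 5)
Page faults: 11.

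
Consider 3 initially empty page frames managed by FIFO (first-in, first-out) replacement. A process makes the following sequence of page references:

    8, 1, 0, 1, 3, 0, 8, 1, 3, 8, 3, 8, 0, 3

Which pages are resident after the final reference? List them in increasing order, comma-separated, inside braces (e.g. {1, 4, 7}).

{0, 1, 3}

8 -> miss, frames {8}
1 -> miss, frames {8,1}
0 -> miss, frames {8,1,0}
1 -> hit
3 -> miss, evict 8, frames {1,0,3}
0 -> hit
8 -> miss, evict 1, frames {0,3,8}
1 -> miss, evict 0, frames {3,8,1}
3 -> hit
8 -> hit
3 -> hit
8 -> hit
0 -> miss, evict 3, frames {8,1,0}
3 -> miss, evict 8, frames {1,0,3}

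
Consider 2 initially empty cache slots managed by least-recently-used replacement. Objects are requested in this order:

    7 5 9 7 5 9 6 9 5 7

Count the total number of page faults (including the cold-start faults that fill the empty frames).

9

7: fault, frames [7]
5: fault, frames [7, 5]
9: fault, evict 7, frames [5, 9]
7: fault, evict 5, frames [9, 7]
5: fault, evict 9, frames [7, 5]
9: fault, evict 7, frames [5, 9]
6: fault, evict 5, frames [9, 6]
9: hit
5: fault, evict 6, frames [9, 5]
7: fault, evict 9, frames [5, 7]
Page faults: 9.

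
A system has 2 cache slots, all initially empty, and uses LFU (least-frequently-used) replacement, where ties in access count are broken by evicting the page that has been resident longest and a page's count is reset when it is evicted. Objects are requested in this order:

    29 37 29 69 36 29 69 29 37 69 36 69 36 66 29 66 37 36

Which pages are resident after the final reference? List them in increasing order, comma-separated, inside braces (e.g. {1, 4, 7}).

29: miss, frames [29]
37: miss, frames [29, 37]
29: hit
69: miss, evict 37, frames [29, 69]
36: miss, evict 69, frames [29, 36]
29: hit
69: miss, evict 36, frames [29, 69]
29: hit
37: miss, evict 69, frames [29, 37]
69: miss, evict 37, frames [29, 69]
36: miss, evict 69, frames [29, 36]
69: miss, evict 36, frames [29, 69]
36: miss, evict 69, frames [29, 36]
66: miss, evict 36, frames [29, 66]
29: hit
66: hit
37: miss, evict 66, frames [29, 37]
36: miss, evict 37, frames [29, 36]

{29, 36}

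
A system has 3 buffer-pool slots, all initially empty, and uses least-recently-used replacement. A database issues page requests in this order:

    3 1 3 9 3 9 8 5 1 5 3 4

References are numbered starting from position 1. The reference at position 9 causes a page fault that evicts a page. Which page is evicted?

9

pos 1: 3 -> fault, frames {3}
pos 2: 1 -> fault, frames {3,1}
pos 3: 3 -> hit
pos 4: 9 -> fault, frames {1,3,9}
pos 5: 3 -> hit
pos 6: 9 -> hit
pos 7: 8 -> fault, evict 1, frames {3,9,8}
pos 8: 5 -> fault, evict 3, frames {9,8,5}
pos 9: 1 -> fault, evict 9, frames {8,5,1}
At position 9, page 9 is evicted.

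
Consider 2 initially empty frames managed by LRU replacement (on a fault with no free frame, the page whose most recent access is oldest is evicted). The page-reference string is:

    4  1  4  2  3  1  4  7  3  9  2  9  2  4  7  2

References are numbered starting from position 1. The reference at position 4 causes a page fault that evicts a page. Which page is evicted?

1

pos 1: 4: miss, frames (4)
pos 2: 1: miss, frames (4 1)
pos 3: 4: hit
pos 4: 2: miss, evict 1, frames (4 2)
At position 4, page 1 is evicted.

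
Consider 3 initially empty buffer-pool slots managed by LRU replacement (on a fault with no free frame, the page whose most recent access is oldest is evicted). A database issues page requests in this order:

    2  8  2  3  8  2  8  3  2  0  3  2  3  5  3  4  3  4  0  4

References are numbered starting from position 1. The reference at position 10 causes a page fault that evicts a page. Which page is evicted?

8

pos 1: 2: fault, frames {2}
pos 2: 8: fault, frames {2,8}
pos 3: 2: hit
pos 4: 3: fault, frames {8,2,3}
pos 5: 8: hit
pos 6: 2: hit
pos 7: 8: hit
pos 8: 3: hit
pos 9: 2: hit
pos 10: 0: fault, evict 8, frames {3,2,0}
At position 10, page 8 is evicted.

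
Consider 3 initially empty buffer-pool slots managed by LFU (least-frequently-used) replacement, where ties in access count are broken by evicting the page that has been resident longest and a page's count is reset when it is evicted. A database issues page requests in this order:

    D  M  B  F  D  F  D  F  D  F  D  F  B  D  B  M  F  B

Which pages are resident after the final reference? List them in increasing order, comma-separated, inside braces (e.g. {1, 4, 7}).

{B, D, F}

D → miss, frames {D}
M → miss, frames {D,M}
B → miss, frames {D,M,B}
F → miss, evict D, frames {M,B,F}
D → miss, evict M, frames {B,F,D}
F → hit
D → hit
F → hit
D → hit
F → hit
D → hit
F → hit
B → hit
D → hit
B → hit
M → miss, evict B, frames {F,D,M}
F → hit
B → miss, evict M, frames {F,D,B}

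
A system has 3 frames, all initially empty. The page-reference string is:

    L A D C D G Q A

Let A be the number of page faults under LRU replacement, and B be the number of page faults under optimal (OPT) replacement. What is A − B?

Under LRU: F F F F . F F F → 7 faults.
Under OPT: F F F F . F F . → 6 faults.
A − B = 7 − 6 = 1.

1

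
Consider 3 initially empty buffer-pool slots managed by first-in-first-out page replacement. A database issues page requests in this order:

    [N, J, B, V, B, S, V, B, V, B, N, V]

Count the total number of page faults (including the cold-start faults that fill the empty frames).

N: fault, frames {N}
J: fault, frames {N,J}
B: fault, frames {N,J,B}
V: fault, evict N, frames {J,B,V}
B: hit
S: fault, evict J, frames {B,V,S}
V: hit
B: hit
V: hit
B: hit
N: fault, evict B, frames {V,S,N}
V: hit
Page faults: 6.

6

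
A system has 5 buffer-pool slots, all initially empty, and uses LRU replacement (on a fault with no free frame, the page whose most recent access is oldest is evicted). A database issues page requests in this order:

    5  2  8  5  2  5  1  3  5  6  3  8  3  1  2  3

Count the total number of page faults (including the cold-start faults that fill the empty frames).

8

5 → miss, frames [5]
2 → miss, frames [5, 2]
8 → miss, frames [5, 2, 8]
5 → hit
2 → hit
5 → hit
1 → miss, frames [8, 2, 5, 1]
3 → miss, frames [8, 2, 5, 1, 3]
5 → hit
6 → miss, evict 8, frames [2, 1, 3, 5, 6]
3 → hit
8 → miss, evict 2, frames [1, 5, 6, 3, 8]
3 → hit
1 → hit
2 → miss, evict 5, frames [6, 8, 3, 1, 2]
3 → hit
Page faults: 8.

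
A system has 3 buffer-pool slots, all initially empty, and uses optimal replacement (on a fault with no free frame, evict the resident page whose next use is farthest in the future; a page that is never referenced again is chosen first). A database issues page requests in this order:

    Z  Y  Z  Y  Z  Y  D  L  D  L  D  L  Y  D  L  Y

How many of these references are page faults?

4

Z -> fault, frames (Z)
Y -> fault, frames (Z Y)
Z -> hit
Y -> hit
Z -> hit
Y -> hit
D -> fault, frames (Z Y D)
L -> fault, evict Z, frames (Y D L)
D -> hit
L -> hit
D -> hit
L -> hit
Y -> hit
D -> hit
L -> hit
Y -> hit
Page faults: 4.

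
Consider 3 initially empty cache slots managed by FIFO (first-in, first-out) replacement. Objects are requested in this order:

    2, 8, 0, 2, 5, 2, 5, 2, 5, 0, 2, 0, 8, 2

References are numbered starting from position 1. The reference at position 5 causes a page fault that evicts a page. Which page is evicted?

2

pos 1: 2: fault, frames [2]
pos 2: 8: fault, frames [2, 8]
pos 3: 0: fault, frames [2, 8, 0]
pos 4: 2: hit
pos 5: 5: fault, evict 2, frames [8, 0, 5]
At position 5, page 2 is evicted.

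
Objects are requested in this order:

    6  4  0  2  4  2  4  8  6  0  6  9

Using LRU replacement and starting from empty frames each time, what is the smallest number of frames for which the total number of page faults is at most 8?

3

f=1: 12 faults
f=2: 9 faults
f=3: 8 faults
f=4: 8 faults
f=5: 6 faults
f=6: 6 faults
Smallest f with faults ≤ 8 is 3.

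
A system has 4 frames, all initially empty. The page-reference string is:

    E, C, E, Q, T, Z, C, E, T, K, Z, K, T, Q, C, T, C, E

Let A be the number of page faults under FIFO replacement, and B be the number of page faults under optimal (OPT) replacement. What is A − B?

Under FIFO: F F . F F F . F . F . . . F F F . F → 11 faults.
Under OPT: F F . F F F . . . F . . . F . . . F → 8 faults.
A − B = 11 − 8 = 3.

3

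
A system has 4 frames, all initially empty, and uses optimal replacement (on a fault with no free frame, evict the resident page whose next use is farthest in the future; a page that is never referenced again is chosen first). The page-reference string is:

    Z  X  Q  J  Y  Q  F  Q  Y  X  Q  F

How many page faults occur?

6

Z: miss, frames (Z)
X: miss, frames (Z X)
Q: miss, frames (Z X Q)
J: miss, frames (Z X Q J)
Y: miss, evict J, frames (Z X Q Y)
Q: hit
F: miss, evict Z, frames (X Q Y F)
Q: hit
Y: hit
X: hit
Q: hit
F: hit
Page faults: 6.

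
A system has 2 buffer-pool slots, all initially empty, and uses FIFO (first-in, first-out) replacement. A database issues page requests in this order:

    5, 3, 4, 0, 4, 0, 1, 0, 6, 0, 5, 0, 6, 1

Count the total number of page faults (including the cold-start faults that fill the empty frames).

5: miss, frames {5}
3: miss, frames {5,3}
4: miss, evict 5, frames {3,4}
0: miss, evict 3, frames {4,0}
4: hit
0: hit
1: miss, evict 4, frames {0,1}
0: hit
6: miss, evict 0, frames {1,6}
0: miss, evict 1, frames {6,0}
5: miss, evict 6, frames {0,5}
0: hit
6: miss, evict 0, frames {5,6}
1: miss, evict 5, frames {6,1}
Page faults: 10.

10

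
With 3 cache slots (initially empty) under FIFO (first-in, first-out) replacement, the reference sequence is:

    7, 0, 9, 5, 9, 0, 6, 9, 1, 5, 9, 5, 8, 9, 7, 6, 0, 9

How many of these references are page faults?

13

7 → fault, frames (7)
0 → fault, frames (7 0)
9 → fault, frames (7 0 9)
5 → fault, evict 7, frames (0 9 5)
9 → hit
0 → hit
6 → fault, evict 0, frames (9 5 6)
9 → hit
1 → fault, evict 9, frames (5 6 1)
5 → hit
9 → fault, evict 5, frames (6 1 9)
5 → fault, evict 6, frames (1 9 5)
8 → fault, evict 1, frames (9 5 8)
9 → hit
7 → fault, evict 9, frames (5 8 7)
6 → fault, evict 5, frames (8 7 6)
0 → fault, evict 8, frames (7 6 0)
9 → fault, evict 7, frames (6 0 9)
Page faults: 13.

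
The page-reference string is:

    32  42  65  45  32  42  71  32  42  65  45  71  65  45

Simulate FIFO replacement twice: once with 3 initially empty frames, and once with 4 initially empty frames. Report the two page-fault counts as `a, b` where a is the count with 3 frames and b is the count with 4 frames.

3 frames: F F F F F F F . . F F . . . → 9 faults.
4 frames: F F F F . . F F F F F F . . → 10 faults.
10 > 9: adding a frame increased faults — Belady's anomaly.

9, 10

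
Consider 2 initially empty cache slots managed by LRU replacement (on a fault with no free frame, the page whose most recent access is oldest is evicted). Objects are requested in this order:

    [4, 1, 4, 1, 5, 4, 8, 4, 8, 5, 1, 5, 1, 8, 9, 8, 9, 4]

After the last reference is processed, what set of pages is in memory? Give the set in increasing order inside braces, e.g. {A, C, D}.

{4, 9}

4 -> miss, frames [4]
1 -> miss, frames [4, 1]
4 -> hit
1 -> hit
5 -> miss, evict 4, frames [1, 5]
4 -> miss, evict 1, frames [5, 4]
8 -> miss, evict 5, frames [4, 8]
4 -> hit
8 -> hit
5 -> miss, evict 4, frames [8, 5]
1 -> miss, evict 8, frames [5, 1]
5 -> hit
1 -> hit
8 -> miss, evict 5, frames [1, 8]
9 -> miss, evict 1, frames [8, 9]
8 -> hit
9 -> hit
4 -> miss, evict 8, frames [9, 4]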